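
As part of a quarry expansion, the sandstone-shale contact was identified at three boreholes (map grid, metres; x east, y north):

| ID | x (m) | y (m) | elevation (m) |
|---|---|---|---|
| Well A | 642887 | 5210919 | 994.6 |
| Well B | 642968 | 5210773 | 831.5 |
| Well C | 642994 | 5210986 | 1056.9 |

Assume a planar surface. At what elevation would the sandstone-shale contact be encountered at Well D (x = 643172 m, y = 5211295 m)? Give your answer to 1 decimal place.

Two edge vectors: Well A→Well B = (81, -146, -163.1), Well A→Well C = (107, 67, 62.3).
Normal n = (Well A→Well B) × (Well A→Well C) = (1831.9, -22498, 21049).
So ∂z/∂x = −n_x/n_z = −0.087030263 and ∂z/∂y = −n_y/n_z = 1.068839375.
Intercept c from Well A: 994.6 + 55950.62 − 5569635.41 = −5512690.18.
At (643172, 5211295): z = −55975.4 + 5570037.3 − 5512690.18 = 1371.7 m.

1371.7 m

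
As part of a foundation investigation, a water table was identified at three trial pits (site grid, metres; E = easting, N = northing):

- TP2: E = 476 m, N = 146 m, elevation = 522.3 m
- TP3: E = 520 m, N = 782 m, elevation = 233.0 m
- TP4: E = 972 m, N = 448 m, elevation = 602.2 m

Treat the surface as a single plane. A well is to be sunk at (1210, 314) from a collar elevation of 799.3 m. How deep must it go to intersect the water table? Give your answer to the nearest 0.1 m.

Two edge vectors: TP2→TP3 = (44, 636, -289.3), TP2→TP4 = (496, 302, 79.9).
Normal n = (TP2→TP3) × (TP2→TP4) = (138185, -147008.4, -302168).
So ∂z/∂E = −n_x/n_z = 0.457312 and ∂z/∂N = −n_y/n_z = −0.486512.
Intercept c from TP2: 522.3 − 217.68 + 71.03 = 375.65.
At (1210, 314): z_contact = 553.35 − 152.76 + 375.65 = 776.23 m.
Depth below ground = 799.3 − 776.23 = 23.1 m.

23.1 m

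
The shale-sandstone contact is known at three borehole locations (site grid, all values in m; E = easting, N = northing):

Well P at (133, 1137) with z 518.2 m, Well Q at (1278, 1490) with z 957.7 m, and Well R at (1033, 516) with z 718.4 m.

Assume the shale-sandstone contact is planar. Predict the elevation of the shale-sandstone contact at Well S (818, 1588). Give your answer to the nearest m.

Two edge vectors: Well P→Well Q = (1145, 353, 439.5), Well P→Well R = (900, -621, 200.2).
Normal n = (Well P→Well Q) × (Well P→Well R) = (343600.1, 166321, -1028745).
So ∂z/∂E = −n_x/n_z = 0.33400 and ∂z/∂N = −n_y/n_z = 0.16167.
Intercept c from Well P: 518.2 − 44.42 − 183.82 = 289.96.
At (818, 1588): z = 273.2 + 256.7 + 289.96 = 819.9 m.

820 m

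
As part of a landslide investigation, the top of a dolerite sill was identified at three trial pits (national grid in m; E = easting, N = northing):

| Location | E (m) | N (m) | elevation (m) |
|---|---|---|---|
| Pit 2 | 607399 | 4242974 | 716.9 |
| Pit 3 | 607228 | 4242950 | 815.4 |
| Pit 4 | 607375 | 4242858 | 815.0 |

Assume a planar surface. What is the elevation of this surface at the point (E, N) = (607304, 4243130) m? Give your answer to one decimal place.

644.9 m

Two edge vectors: Pit 2→Pit 3 = (-171, -24, 98.5), Pit 2→Pit 4 = (-24, -116, 98.1).
Normal n = (Pit 2→Pit 3) × (Pit 2→Pit 4) = (9071.6, 14411.1, 19260).
So ∂z/∂E = −n_x/n_z = −0.471007269 and ∂z/∂N = −n_y/n_z = −0.748239875.
Intercept c from Pit 2: 716.9 + 286089.34 + 3174762.34 = 3461568.58.
At (607304, 4243130): z = −286044.6 − 3174879.1 + 3461568.58 = 644.9 m.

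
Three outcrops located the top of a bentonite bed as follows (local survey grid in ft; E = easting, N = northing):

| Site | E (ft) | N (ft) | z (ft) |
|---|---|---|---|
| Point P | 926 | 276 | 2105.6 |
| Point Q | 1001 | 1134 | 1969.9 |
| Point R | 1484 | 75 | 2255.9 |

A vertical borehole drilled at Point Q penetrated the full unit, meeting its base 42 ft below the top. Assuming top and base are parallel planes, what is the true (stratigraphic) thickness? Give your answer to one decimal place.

40.5 ft

Two edge vectors: Point P→Point Q = (75, 858, -135.7), Point P→Point R = (558, -201, 150.3).
Normal n = (Point P→Point Q) × (Point P→Point R) = (101681.7, -86993.1, -493839).
So ∂z/∂E = −n_x/n_z = 0.20590 and ∂z/∂N = −n_y/n_z = −0.17616.
|∇z| = √(a²+b²) = 0.27097, so dip δ = arctan(0.27097) = 15.16°.
True thickness = vertical thickness × cos δ = 42 × cos 15.16° = 40.5 ft.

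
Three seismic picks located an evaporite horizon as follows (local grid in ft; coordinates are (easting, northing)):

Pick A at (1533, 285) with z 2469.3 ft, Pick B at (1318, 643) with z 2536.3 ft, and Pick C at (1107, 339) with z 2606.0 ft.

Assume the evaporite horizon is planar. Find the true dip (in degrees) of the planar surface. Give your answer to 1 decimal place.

17.8°

Two edge vectors: Pick A→Pick B = (-215, 358, 67), Pick A→Pick C = (-426, 54, 136.7).
Normal n = (Pick A→Pick B) × (Pick A→Pick C) = (45320.6, 848.5, 140898).
So ∂z/∂E = −n_x/n_z = −0.32166 and ∂z/∂N = −n_y/n_z = −0.00602.
Gradient magnitude |∇z| = √(a² + b²) = √(0.10346 + 0.00004) = 0.32171.
True dip = arctan(0.32171) = 17.8°, dipping toward E (azimuth ≈ 089°).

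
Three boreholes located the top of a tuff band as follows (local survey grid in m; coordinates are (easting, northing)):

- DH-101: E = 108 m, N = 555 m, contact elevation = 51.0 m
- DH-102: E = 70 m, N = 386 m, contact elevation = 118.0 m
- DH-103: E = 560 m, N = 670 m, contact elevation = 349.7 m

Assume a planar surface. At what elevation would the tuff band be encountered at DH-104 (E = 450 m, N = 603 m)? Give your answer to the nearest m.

300 m

Two edge vectors: DH-101→DH-102 = (-38, -169, 67), DH-101→DH-103 = (452, 115, 298.7).
Normal n = (DH-101→DH-102) × (DH-101→DH-103) = (-58185.3, 41634.6, 72018).
So ∂z/∂E = −n_x/n_z = 0.80793 and ∂z/∂N = −n_y/n_z = −0.57811.
Intercept c from DH-101: 51 − 87.26 + 320.85 = 284.60.
At (450, 603): z = 363.6 − 348.6 + 284.60 = 299.6 m.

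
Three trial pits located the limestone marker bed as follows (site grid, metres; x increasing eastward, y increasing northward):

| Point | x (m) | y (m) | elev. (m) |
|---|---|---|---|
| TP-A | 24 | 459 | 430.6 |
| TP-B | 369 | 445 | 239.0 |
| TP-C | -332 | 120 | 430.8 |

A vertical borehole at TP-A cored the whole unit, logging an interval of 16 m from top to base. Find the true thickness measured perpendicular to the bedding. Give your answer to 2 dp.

12.66 m

Two edge vectors: TP-A→TP-B = (345, -14, -191.6), TP-A→TP-C = (-356, -339, 0.2).
Normal n = (TP-A→TP-B) × (TP-A→TP-C) = (-64955.2, 68140.6, -121939).
So ∂z/∂x = −n_x/n_z = −0.53269 and ∂z/∂y = −n_y/n_z = 0.55881.
|∇z| = √(a²+b²) = 0.77202, so dip δ = arctan(0.77202) = 37.67°.
True thickness = vertical thickness × cos δ = 16 × cos 37.67° = 12.66 m.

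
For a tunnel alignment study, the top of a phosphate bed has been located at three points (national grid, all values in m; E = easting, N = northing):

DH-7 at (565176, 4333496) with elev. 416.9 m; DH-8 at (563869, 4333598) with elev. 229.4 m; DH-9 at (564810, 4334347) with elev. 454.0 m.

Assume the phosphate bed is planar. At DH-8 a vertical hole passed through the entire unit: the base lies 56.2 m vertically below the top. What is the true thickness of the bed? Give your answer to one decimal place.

55.2 m

Let the plane be z = a·E + b·N + c.
DH-8−DH-7: −1307a + 102b = −187.5;  DH-9−DH-7: −366a + 851b = 37.1.
Solving gives a = 0.15196, b = 0.10895.
|∇z| = √(a²+b²) = 0.18698, so dip δ = arctan(0.18698) = 10.59°.
True thickness = vertical thickness × cos δ = 56.2 × cos 10.59° = 55.2 m.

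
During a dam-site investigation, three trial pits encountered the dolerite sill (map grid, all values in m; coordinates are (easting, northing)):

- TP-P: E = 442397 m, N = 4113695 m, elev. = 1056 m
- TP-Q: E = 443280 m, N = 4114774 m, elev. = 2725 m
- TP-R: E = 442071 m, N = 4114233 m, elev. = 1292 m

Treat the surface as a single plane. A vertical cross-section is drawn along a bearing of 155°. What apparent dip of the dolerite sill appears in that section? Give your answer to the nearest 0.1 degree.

Two edge vectors: TP-P→TP-Q = (883, 1079, 1669), TP-P→TP-R = (-326, 538, 236).
Normal n = (TP-P→TP-Q) × (TP-P→TP-R) = (-643278, -752482, 826808).
So ∂z/∂E = −n_x/n_z = 0.77803 and ∂z/∂N = −n_y/n_z = 0.91010.
Unit vector along 155° is (sin 155°, cos 155°) = (0.4226, -0.9063).
Slope in that direction = a·(0.4226) + b·(-0.9063) = −0.49603.
Apparent dip = arctan|0.49603| = 26.4° (true dip is 50.1°, so apparent ≤ true as expected).

26.4°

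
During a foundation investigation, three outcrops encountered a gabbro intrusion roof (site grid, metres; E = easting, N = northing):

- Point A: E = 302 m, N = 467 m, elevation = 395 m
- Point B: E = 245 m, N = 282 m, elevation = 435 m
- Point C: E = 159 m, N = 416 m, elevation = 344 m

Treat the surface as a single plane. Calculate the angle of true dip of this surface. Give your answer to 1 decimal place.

31.4°

Two edge vectors: Point A→Point B = (-57, -185, 40), Point A→Point C = (-143, -51, -51).
Normal n = (Point A→Point B) × (Point A→Point C) = (11475, -8627, -23548).
So ∂z/∂E = −n_x/n_z = 0.48730 and ∂z/∂N = −n_y/n_z = −0.36636.
Gradient magnitude |∇z| = √(a² + b²) = √(0.23746 + 0.13422) = 0.60966.
True dip = arctan(0.60966) = 31.4°, dipping toward NW (azimuth ≈ 307°).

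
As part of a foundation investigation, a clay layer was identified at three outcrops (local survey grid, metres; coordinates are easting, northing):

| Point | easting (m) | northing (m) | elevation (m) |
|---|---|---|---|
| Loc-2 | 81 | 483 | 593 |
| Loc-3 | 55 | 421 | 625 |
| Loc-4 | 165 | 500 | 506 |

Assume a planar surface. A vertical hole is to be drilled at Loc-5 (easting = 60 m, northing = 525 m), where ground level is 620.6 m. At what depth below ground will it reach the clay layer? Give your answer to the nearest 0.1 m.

Two edge vectors: Loc-2→Loc-3 = (-26, -62, 32), Loc-2→Loc-4 = (84, 17, -87).
Normal n = (Loc-2→Loc-3) × (Loc-2→Loc-4) = (4850, 426, 4766).
So ∂z/∂easting = −n_x/n_z = −1.01762 and ∂z/∂northing = −n_y/n_z = −0.08938.
Intercept c from Loc-2: 593 + 82.43 + 43.17 = 718.60.
At (60, 525): z_contact = −61.06 − 46.93 + 718.60 = 610.62 m.
Depth below ground = 620.6 − 610.62 = 10.0 m.

10.0 m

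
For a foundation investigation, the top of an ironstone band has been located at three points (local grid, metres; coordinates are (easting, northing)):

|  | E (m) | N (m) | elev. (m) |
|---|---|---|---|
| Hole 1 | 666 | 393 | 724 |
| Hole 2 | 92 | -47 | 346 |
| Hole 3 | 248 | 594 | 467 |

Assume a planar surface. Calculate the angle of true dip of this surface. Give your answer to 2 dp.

32.32°

Let the plane be z = a·E + b·N + c.
Hole 2−Hole 1: −574a − 440b = −378;  Hole 3−Hole 1: −418a + 201b = −257.
Solving gives a = 0.63168, b = 0.03504.
Gradient magnitude |∇z| = √(a² + b²) = √(0.39902 + 0.00123) = 0.63265.
True dip = arctan(0.63265) = 32.32°, dipping toward W (azimuth ≈ 267°).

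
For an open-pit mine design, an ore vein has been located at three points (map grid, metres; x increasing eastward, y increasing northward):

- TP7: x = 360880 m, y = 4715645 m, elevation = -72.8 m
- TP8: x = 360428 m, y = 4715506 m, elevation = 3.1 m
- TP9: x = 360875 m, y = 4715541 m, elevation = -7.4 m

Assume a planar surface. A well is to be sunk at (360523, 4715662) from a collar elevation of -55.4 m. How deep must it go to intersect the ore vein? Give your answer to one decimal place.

37.3 m

Two edge vectors: TP7→TP8 = (-452, -139, 75.9), TP7→TP9 = (-5, -104, 65.4).
Normal n = (TP7→TP8) × (TP7→TP9) = (-1197, 29181.3, 46313).
So ∂z/∂x = −n_x/n_z = 0.025845875 and ∂z/∂y = −n_y/n_z = −0.630088744.
Intercept c from TP7: -72.8 − 9327.26 + 2971274.84 = 2961874.78.
At (360523, 4715662): z_contact = 9318.03 − 2971285.55 + 2961874.78 = -92.74 m.
Depth below ground = -55.4 − (-92.74) = 37.3 m.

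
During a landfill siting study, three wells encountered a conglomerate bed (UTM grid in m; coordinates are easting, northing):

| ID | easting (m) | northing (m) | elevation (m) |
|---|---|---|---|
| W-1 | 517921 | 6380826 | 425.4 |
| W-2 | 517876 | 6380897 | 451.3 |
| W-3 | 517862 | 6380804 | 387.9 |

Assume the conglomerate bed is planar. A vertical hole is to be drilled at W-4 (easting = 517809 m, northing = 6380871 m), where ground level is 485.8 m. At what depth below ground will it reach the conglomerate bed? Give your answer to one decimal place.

77.7 m

Let the plane be z = a·easting + b·northing + c.
W-2−W-1: −45a + 71b = 25.9;  W-3−W-1: −59a − 22b = −37.5.
Solving gives a = 0.404074146, b = 0.620892064.
Then c = 425.4 − a·517921 − b·6380826 = −4170657.31.
At (517809, 6380871): z_contact = 209233.23 + 3961832.17 − 4170657.31 = 408.08 m.
Depth below ground = 485.8 − 408.08 = 77.7 m.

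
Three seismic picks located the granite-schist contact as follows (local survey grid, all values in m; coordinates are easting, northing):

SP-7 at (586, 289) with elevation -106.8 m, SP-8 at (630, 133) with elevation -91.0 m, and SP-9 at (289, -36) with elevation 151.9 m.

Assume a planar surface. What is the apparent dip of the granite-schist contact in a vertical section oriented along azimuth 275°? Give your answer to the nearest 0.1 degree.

Two edge vectors: SP-7→SP-8 = (44, -156, 15.8), SP-7→SP-9 = (-297, -325, 258.7).
Normal n = (SP-7→SP-8) × (SP-7→SP-9) = (-35222.2, -16075.4, -60632).
So ∂z/∂easting = −n_x/n_z = −0.58092 and ∂z/∂northing = −n_y/n_z = −0.26513.
Unit vector along 275° is (sin 275°, cos 275°) = (-0.9962, 0.0872).
Slope in that direction = a·(-0.9962) + b·(0.0872) = 0.55560.
Apparent dip = arctan|0.55560| = 29.1° (true dip is 32.6°, so apparent ≤ true as expected).

29.1°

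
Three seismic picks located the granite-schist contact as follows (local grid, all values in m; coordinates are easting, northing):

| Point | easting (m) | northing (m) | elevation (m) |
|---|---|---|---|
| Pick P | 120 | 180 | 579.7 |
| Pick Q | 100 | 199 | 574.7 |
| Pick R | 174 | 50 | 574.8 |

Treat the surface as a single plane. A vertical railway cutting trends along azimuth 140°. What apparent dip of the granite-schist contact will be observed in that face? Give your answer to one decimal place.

Two edge vectors: Pick P→Pick Q = (-20, 19, -5), Pick P→Pick R = (54, -130, -4.9).
Normal n = (Pick P→Pick Q) × (Pick P→Pick R) = (-743.1, -368, 1574).
So ∂z/∂easting = −n_x/n_z = 0.47211 and ∂z/∂northing = −n_y/n_z = 0.23380.
Unit vector along 140° is (sin 140°, cos 140°) = (0.6428, -0.7660).
Slope in that direction = a·(0.6428) + b·(-0.7660) = 0.12437.
Apparent dip = arctan|0.12437| = 7.1° (true dip is 27.8°, so apparent ≤ true as expected).

7.1°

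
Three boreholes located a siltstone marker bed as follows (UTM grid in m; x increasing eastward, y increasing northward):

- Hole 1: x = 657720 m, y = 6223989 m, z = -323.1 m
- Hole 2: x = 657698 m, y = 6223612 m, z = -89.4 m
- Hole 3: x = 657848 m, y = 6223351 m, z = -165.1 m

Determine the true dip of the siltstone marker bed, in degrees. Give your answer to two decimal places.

Two edge vectors: Hole 1→Hole 2 = (-22, -377, 233.7), Hole 1→Hole 3 = (128, -638, 158).
Normal n = (Hole 1→Hole 2) × (Hole 1→Hole 3) = (89534.6, 33389.6, 62292).
So ∂z/∂x = −n_x/n_z = −1.43734 and ∂z/∂y = −n_y/n_z = −0.53602.
Gradient magnitude |∇z| = √(a² + b²) = √(2.06594 + 0.28731) = 1.53403.
True dip = arctan(1.53403) = 56.90°, dipping toward ENE (azimuth ≈ 070°).

56.90°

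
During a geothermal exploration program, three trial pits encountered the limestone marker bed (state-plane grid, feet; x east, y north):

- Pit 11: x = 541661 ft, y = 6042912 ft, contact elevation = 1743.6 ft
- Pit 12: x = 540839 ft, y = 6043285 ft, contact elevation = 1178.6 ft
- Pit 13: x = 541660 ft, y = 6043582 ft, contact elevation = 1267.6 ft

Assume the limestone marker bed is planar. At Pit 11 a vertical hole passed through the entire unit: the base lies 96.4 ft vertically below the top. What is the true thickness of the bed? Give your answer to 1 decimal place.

75.3 ft

Two edge vectors: Pit 11→Pit 12 = (-822, 373, -565), Pit 11→Pit 13 = (-1, 670, -476).
Normal n = (Pit 11→Pit 12) × (Pit 11→Pit 13) = (201002, -390707, -550367).
So ∂z/∂x = −n_x/n_z = 0.36521 and ∂z/∂y = −n_y/n_z = −0.70990.
|∇z| = √(a²+b²) = 0.79834, so dip δ = arctan(0.79834) = 38.60°.
True thickness = vertical thickness × cos δ = 96.4 × cos 38.60° = 75.3 ft.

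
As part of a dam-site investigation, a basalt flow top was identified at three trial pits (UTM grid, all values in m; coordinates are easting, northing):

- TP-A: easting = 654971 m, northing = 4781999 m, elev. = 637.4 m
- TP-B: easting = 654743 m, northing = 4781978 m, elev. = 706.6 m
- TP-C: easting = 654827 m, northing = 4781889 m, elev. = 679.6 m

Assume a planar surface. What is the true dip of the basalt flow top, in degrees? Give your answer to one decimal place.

17.0°

Two edge vectors: TP-A→TP-B = (-228, -21, 69.2), TP-A→TP-C = (-144, -110, 42.2).
Normal n = (TP-A→TP-B) × (TP-A→TP-C) = (6725.8, -343.2, 22056).
So ∂z/∂easting = −n_x/n_z = −0.30494 and ∂z/∂northing = −n_y/n_z = 0.01556.
Gradient magnitude |∇z| = √(a² + b²) = √(0.09299 + 0.00024) = 0.30534.
True dip = arctan(0.30534) = 17.0°, dipping toward E (azimuth ≈ 093°).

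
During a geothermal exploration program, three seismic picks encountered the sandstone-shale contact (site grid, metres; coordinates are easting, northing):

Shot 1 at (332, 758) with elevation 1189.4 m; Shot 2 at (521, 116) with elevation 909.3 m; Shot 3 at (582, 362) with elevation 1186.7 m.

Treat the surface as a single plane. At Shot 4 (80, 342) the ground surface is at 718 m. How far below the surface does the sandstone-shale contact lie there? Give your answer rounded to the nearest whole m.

187 m

Let the plane be z = a·easting + b·northing + c.
Shot 2−Shot 1: 189a − 642b = −280.1;  Shot 3−Shot 1: 250a − 396b = −2.7.
Solving gives a = 1.27471, b = 0.81156.
Then c = 1189.4 − a·332 − b·758 = 151.04.
At (80, 342): z_contact = 102.0 + 277.6 + 151.04 = 530.6 m.
Depth below ground = 718 − 530.6 = 187 m.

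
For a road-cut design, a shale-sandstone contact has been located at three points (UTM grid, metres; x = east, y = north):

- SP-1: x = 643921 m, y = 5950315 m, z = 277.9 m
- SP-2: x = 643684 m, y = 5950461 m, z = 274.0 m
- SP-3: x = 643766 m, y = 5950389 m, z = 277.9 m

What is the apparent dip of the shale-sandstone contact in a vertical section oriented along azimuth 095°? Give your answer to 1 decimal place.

2.6°

Let the plane be z = a·x + b·y + c.
SP-2−SP-1: −237a + 146b = −3.9;  SP-3−SP-1: −155a + 74b = 0.
Solving gives a = −0.05668, b = −0.11872.
Unit vector along 095° is (sin 95°, cos 95°) = (0.9962, -0.0872).
Slope in that direction = a·(0.9962) + b·(-0.0872) = −0.04611.
Apparent dip = arctan|0.04611| = 2.6° (true dip is 7.5°, so apparent ≤ true as expected).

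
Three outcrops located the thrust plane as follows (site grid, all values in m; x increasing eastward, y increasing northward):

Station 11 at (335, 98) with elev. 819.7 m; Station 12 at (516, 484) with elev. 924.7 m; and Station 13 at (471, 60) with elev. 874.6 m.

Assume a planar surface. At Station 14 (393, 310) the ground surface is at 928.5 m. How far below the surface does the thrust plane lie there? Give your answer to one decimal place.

68.7 m

Two edge vectors: Station 11→Station 12 = (181, 386, 105), Station 11→Station 13 = (136, -38, 54.9).
Normal n = (Station 11→Station 12) × (Station 11→Station 13) = (25181.4, 4343.1, -59374).
So ∂z/∂x = −n_x/n_z = 0.42411 and ∂z/∂y = −n_y/n_z = 0.07315.
Intercept c from Station 11: 819.7 − 142.08 − 7.17 = 670.45.
At (393, 310): z_contact = 166.68 + 22.68 + 670.45 = 859.81 m.
Depth below ground = 928.5 − 859.81 = 68.7 m.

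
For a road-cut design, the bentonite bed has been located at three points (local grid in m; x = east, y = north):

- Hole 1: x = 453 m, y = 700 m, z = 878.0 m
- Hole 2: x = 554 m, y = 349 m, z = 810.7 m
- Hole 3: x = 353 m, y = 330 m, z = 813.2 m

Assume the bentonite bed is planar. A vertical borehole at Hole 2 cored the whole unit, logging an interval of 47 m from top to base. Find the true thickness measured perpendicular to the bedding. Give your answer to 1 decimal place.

46.2 m

Let the plane be z = a·x + b·y + c.
Hole 2−Hole 1: 101a − 351b = −67.3;  Hole 3−Hole 1: −100a − 370b = −64.8.
Solving gives a = −0.02975, b = 0.18318.
|∇z| = √(a²+b²) = 0.18558, so dip δ = arctan(0.18558) = 10.51°.
True thickness = vertical thickness × cos δ = 47 × cos 10.51° = 46.2 m.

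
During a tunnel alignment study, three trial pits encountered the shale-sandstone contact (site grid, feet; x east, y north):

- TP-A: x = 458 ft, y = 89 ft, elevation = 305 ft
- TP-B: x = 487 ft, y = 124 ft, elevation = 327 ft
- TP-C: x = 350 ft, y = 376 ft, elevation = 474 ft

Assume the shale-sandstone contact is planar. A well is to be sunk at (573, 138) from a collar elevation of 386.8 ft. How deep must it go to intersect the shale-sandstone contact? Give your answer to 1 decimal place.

48.5 ft

Two edge vectors: TP-A→TP-B = (29, 35, 22), TP-A→TP-C = (-108, 287, 169).
Normal n = (TP-A→TP-B) × (TP-A→TP-C) = (-399, -7277, 12103).
So ∂z/∂x = −n_x/n_z = 0.03297 and ∂z/∂y = −n_y/n_z = 0.60126.
Intercept c from TP-A: 305 − 15.10 − 53.51 = 236.39.
At (573, 138): z_contact = 18.89 + 82.97 + 236.39 = 338.25 ft.
Depth below ground = 386.8 − 338.25 = 48.5 ft.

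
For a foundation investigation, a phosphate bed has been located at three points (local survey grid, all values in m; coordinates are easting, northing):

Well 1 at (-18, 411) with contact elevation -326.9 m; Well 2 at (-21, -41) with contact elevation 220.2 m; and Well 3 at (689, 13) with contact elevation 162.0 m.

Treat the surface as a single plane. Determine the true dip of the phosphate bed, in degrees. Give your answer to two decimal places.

50.44°

Two edge vectors: Well 1→Well 2 = (-3, -452, 547.1), Well 1→Well 3 = (707, -398, 488.9).
Normal n = (Well 1→Well 2) × (Well 1→Well 3) = (-3237, 388266.4, 320758).
So ∂z/∂easting = −n_x/n_z = 0.01009 and ∂z/∂northing = −n_y/n_z = −1.21047.
Gradient magnitude |∇z| = √(a² + b²) = √(0.00010 + 1.46523) = 1.21051.
True dip = arctan(1.21051) = 50.44°, dipping toward N (azimuth ≈ 360°).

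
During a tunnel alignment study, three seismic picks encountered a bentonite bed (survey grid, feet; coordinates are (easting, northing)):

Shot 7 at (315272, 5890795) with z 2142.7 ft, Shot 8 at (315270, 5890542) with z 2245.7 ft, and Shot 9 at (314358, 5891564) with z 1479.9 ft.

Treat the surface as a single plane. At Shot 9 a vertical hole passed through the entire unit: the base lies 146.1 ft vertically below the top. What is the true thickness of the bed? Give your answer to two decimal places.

Let the plane be z = a·E + b·N + c.
Shot 8−Shot 7: −2a − 253b = 103;  Shot 9−Shot 7: −914a + 769b = −662.8.
Solving gives a = 0.38011, b = −0.41012.
|∇z| = √(a²+b²) = 0.55918, so dip δ = arctan(0.55918) = 29.21°.
True thickness = vertical thickness × cos δ = 146.1 × cos 29.21° = 127.52 ft.

127.52 ft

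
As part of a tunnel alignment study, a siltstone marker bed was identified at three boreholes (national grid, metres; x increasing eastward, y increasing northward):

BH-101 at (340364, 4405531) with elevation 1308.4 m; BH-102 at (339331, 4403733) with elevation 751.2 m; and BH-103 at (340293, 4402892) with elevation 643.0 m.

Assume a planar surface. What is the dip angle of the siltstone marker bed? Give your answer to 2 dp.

15.15°

Two edge vectors: BH-101→BH-102 = (-1033, -1798, -557.2), BH-101→BH-103 = (-71, -2639, -665.4).
Normal n = (BH-101→BH-102) × (BH-101→BH-103) = (-274061.6, -647797, 2598429).
So ∂z/∂x = −n_x/n_z = 0.10547 and ∂z/∂y = −n_y/n_z = 0.24930.
Gradient magnitude |∇z| = √(a² + b²) = √(0.01112 + 0.06215) = 0.27070.
True dip = arctan(0.27070) = 15.15°, dipping toward SSW (azimuth ≈ 203°).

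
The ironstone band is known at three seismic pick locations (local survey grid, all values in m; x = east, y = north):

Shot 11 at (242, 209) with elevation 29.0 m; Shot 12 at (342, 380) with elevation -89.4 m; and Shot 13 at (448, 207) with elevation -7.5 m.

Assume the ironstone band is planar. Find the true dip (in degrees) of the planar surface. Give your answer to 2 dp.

Let the plane be z = a·x + b·y + c.
Shot 12−Shot 11: 100a + 171b = −118.4;  Shot 13−Shot 11: 206a − 2b = −36.5.
Solving gives a = −0.18287, b = −0.58546.
Gradient magnitude |∇z| = √(a² + b²) = √(0.03344 + 0.34276) = 0.61335.
True dip = arctan(0.61335) = 31.52°, dipping toward NNE (azimuth ≈ 017°).

31.52°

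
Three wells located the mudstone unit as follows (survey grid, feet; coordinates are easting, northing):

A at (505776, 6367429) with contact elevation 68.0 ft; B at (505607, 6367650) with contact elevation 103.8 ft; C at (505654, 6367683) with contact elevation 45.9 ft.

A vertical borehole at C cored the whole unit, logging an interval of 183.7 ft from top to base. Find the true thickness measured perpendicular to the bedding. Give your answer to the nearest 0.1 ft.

Two edge vectors: A→B = (-169, 221, 35.8), A→C = (-122, 254, -22.1).
Normal n = (A→B) × (A→C) = (-13977.3, -8102.5, -15964).
So ∂z/∂easting = −n_x/n_z = −0.87555 and ∂z/∂northing = −n_y/n_z = −0.50755.
|∇z| = √(a²+b²) = 1.01203, so dip δ = arctan(1.01203) = 45.34°.
True thickness = vertical thickness × cos δ = 183.7 × cos 45.34° = 129.1 ft.

129.1 ft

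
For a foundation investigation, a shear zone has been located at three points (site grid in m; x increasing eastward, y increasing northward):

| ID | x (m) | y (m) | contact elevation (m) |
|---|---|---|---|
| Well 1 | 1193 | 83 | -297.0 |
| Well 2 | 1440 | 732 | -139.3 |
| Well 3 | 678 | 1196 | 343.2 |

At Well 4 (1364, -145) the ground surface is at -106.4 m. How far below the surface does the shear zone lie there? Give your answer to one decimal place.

Let the plane be z = a·x + b·y + c.
Well 2−Well 1: 247a + 649b = 157.7;  Well 3−Well 1: −515a + 1113b = 640.2.
Solving gives a = −0.393944, b = 0.392919.
Then c = -297 − a·1193 − b·83 = 140.36.
At (1364, -145): z_contact = −537.34 − 56.97 + 140.36 = -453.95 m.
Depth below ground = -106.4 − (-453.95) = 347.5 m.

347.5 m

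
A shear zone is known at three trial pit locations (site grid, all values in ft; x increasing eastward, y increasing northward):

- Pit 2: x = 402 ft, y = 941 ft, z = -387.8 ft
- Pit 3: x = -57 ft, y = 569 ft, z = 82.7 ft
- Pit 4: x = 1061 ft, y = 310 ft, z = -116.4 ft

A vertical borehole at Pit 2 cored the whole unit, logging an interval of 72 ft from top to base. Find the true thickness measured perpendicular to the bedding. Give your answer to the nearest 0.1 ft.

Let the plane be z = a·x + b·y + c.
Pit 3−Pit 2: −459a − 372b = 470.5;  Pit 4−Pit 2: 659a − 631b = 271.4.
Solving gives a = −0.36637, b = −0.81274.
|∇z| = √(a²+b²) = 0.89150, so dip δ = arctan(0.89150) = 41.72°.
True thickness = vertical thickness × cos δ = 72 × cos 41.72° = 53.7 ft.

53.7 ft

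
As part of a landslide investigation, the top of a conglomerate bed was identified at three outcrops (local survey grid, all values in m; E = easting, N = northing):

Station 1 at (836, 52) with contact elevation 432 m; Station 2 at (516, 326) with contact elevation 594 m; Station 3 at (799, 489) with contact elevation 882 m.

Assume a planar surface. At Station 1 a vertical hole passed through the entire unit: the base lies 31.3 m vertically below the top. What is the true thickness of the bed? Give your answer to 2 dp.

20.66 m

Let the plane be z = a·E + b·N + c.
Station 2−Station 1: −320a + 274b = 162;  Station 3−Station 1: −37a + 437b = 450.
Solving gives a = 0.40482, b = 1.06402.
|∇z| = √(a²+b²) = 1.13843, so dip δ = arctan(1.13843) = 48.70°.
True thickness = vertical thickness × cos δ = 31.3 × cos 48.70° = 20.66 m.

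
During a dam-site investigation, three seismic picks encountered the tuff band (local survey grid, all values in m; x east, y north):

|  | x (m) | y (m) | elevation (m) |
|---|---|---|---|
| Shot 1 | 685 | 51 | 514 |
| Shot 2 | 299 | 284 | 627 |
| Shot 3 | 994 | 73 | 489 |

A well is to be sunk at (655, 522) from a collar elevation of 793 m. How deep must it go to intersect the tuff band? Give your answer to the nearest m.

Two edge vectors: Shot 1→Shot 2 = (-386, 233, 113), Shot 1→Shot 3 = (309, 22, -25).
Normal n = (Shot 1→Shot 2) × (Shot 1→Shot 3) = (-8311, 25267, -80489).
So ∂z/∂x = −n_x/n_z = −0.10326 and ∂z/∂y = −n_y/n_z = 0.31392.
Intercept c from Shot 1: 514 + 70.73 − 16.01 = 568.72.
At (655, 522): z_contact = −67.6 + 163.9 + 568.72 = 665.0 m.
Depth below ground = 793 − 665.0 = 128 m.

128 m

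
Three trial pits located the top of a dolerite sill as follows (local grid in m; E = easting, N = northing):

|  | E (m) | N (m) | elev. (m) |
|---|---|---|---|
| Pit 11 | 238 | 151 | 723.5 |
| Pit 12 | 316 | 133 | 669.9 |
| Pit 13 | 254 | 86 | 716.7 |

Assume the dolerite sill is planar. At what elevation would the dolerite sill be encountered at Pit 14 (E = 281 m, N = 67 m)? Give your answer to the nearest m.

Let the plane be z = a·E + b·N + c.
Pit 12−Pit 11: 78a − 18b = −53.6;  Pit 13−Pit 11: 16a − 65b = −6.8.
Solving gives a = −0.70297, b = −0.06842.
Then c = 723.5 − a·238 − b·151 = 901.14.
At (281, 67): z = −197.5 − 4.6 + 901.14 = 699.0 m.

699 m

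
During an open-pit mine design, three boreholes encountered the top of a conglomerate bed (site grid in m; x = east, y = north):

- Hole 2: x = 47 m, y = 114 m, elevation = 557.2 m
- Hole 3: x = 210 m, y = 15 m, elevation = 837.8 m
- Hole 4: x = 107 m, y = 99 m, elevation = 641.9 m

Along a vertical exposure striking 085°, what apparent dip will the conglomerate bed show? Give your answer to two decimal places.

48.11°

Two edge vectors: Hole 2→Hole 3 = (163, -99, 280.6), Hole 2→Hole 4 = (60, -15, 84.7).
Normal n = (Hole 2→Hole 3) × (Hole 2→Hole 4) = (-4176.3, 3029.9, 3495).
So ∂z/∂x = −n_x/n_z = 1.19494 and ∂z/∂y = −n_y/n_z = −0.86692.
Unit vector along 085° is (sin 85°, cos 85°) = (0.9962, 0.0872).
Slope in that direction = a·(0.9962) + b·(0.0872) = 1.11483.
Apparent dip = arctan|1.11483| = 48.11° (true dip is 55.9°, so apparent ≤ true as expected).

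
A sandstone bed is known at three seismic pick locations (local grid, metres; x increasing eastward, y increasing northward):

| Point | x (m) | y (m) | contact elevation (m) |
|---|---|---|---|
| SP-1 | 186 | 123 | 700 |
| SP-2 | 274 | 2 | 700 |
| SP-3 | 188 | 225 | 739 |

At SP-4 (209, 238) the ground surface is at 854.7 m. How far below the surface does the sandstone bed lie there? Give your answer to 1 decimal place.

Let the plane be z = a·x + b·y + c.
SP-2−SP-1: 88a − 121b = 0;  SP-3−SP-1: 2a + 102b = 39.
Solving gives a = 0.51193, b = 0.37232.
Then c = 700 − a·186 − b·123 = 558.99.
At (209, 238): z_contact = 106.99 + 88.61 + 558.99 = 754.59 m.
Depth below ground = 854.7 − 754.59 = 100.1 m.

100.1 m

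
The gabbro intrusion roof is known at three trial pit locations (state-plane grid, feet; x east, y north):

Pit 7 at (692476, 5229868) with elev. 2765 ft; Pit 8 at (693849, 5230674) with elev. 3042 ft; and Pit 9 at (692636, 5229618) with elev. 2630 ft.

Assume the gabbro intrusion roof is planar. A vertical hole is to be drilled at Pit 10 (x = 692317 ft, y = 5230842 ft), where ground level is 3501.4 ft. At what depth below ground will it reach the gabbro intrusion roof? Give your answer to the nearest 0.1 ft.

Two edge vectors: Pit 7→Pit 8 = (1373, 806, 277), Pit 7→Pit 9 = (160, -250, -135).
Normal n = (Pit 7→Pit 8) × (Pit 7→Pit 9) = (-39560, 229675, -472210).
So ∂z/∂x = −n_x/n_z = −0.083776286 and ∂z/∂y = −n_y/n_z = 0.486383177.
Intercept c from Pit 7: 2765 + 58013.07 − 2543719.81 = −2482941.75.
At (692317, 5230842): z_contact = −57999.75 + 2544193.55 − 2482941.75 = 3252.06 ft.
Depth below ground = 3501.4 − 3252.06 = 249.3 ft.

249.3 ft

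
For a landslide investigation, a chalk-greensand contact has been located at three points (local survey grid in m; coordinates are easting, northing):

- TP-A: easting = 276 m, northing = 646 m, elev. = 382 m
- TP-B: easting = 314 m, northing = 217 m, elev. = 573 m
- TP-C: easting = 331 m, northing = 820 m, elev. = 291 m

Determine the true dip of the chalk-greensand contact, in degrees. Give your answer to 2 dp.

Two edge vectors: TP-A→TP-B = (38, -429, 191), TP-A→TP-C = (55, 174, -91).
Normal n = (TP-A→TP-B) × (TP-A→TP-C) = (5805, 13963, 30207).
So ∂z/∂easting = −n_x/n_z = −0.19217 and ∂z/∂northing = −n_y/n_z = −0.46224.
Gradient magnitude |∇z| = √(a² + b²) = √(0.03693 + 0.21367) = 0.50060.
True dip = arctan(0.50060) = 26.59°, dipping toward NNE (azimuth ≈ 023°).

26.59°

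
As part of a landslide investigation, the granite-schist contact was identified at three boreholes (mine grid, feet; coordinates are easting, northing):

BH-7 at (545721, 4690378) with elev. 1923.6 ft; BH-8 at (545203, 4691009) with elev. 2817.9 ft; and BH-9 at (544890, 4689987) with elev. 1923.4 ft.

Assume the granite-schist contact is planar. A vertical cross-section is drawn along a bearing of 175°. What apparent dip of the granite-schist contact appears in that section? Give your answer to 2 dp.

46.68°

Let the plane be z = a·easting + b·northing + c.
BH-8−BH-7: −518a + 631b = 894.3;  BH-9−BH-7: −831a − 391b = −0.2.
Solving gives a = −0.48087, b = 1.02252.
Unit vector along 175° is (sin 175°, cos 175°) = (0.0872, -0.9962).
Slope in that direction = a·(0.0872) + b·(-0.9962) = −1.06054.
Apparent dip = arctan|1.06054| = 46.68° (true dip is 48.5°, so apparent ≤ true as expected).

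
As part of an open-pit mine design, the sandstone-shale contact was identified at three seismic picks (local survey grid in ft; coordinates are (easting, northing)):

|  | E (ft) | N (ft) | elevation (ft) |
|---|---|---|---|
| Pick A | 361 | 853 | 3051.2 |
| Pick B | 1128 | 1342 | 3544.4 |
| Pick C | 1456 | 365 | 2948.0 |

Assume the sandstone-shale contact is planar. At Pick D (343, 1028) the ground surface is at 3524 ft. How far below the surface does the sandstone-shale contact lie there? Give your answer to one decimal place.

357.5 ft

Two edge vectors: Pick A→Pick B = (767, 489, 493.2), Pick A→Pick C = (1095, -488, -103.2).
Normal n = (Pick A→Pick B) × (Pick A→Pick C) = (190216.8, 619208.4, -909751).
So ∂z/∂E = −n_x/n_z = 0.209087 and ∂z/∂N = −n_y/n_z = 0.680635.
Intercept c from Pick A: 3051.2 − 75.48 − 580.58 = 2395.14.
At (343, 1028): z_contact = 71.72 + 699.69 + 2395.14 = 3166.55 ft.
Depth below ground = 3524 − 3166.55 = 357.5 ft.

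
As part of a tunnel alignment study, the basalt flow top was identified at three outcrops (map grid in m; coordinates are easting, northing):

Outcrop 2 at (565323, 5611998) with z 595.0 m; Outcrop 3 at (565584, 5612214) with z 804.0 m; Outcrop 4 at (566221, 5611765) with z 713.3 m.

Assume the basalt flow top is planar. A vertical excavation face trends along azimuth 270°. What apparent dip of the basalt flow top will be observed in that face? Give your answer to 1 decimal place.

16.2°

Let the plane be z = a·easting + b·northing + c.
Outcrop 3−Outcrop 2: 261a + 216b = 209;  Outcrop 4−Outcrop 2: 898a − 233b = 118.3.
Solving gives a = 0.29143, b = 0.61545.
Unit vector along 270° is (sin 270°, cos 270°) = (-1.0000, -0.0000).
Slope in that direction = a·(-1.0000) + b·(-0.0000) = −0.29143.
Apparent dip = arctan|0.29143| = 16.2° (true dip is 34.3°, so apparent ≤ true as expected).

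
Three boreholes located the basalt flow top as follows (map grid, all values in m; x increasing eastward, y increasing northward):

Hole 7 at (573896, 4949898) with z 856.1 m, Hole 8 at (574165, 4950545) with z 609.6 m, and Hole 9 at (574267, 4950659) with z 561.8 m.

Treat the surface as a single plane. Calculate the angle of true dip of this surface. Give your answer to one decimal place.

19.6°

Let the plane be z = a·x + b·y + c.
Hole 8−Hole 7: 269a + 647b = −246.5;  Hole 9−Hole 7: 371a + 761b = −294.3.
Solving gives a = −0.07998, b = −0.34774.
Gradient magnitude |∇z| = √(a² + b²) = √(0.00640 + 0.12092) = 0.35682.
True dip = arctan(0.35682) = 19.6°, dipping toward NNE (azimuth ≈ 013°).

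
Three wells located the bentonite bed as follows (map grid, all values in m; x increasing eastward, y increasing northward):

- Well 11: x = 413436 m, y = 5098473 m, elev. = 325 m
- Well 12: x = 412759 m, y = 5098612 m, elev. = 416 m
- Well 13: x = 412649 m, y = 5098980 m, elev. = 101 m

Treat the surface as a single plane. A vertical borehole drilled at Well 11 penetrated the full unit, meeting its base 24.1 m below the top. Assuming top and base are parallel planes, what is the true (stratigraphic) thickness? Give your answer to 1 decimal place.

17.0 m

Two edge vectors: Well 11→Well 12 = (-677, 139, 91), Well 11→Well 13 = (-787, 507, -224).
Normal n = (Well 11→Well 12) × (Well 11→Well 13) = (-77273, -223265, -233846).
So ∂z/∂x = −n_x/n_z = −0.33044 and ∂z/∂y = −n_y/n_z = −0.95475.
|∇z| = √(a²+b²) = 1.01032, so dip δ = arctan(1.01032) = 45.29°.
True thickness = vertical thickness × cos δ = 24.1 × cos 45.29° = 17.0 m.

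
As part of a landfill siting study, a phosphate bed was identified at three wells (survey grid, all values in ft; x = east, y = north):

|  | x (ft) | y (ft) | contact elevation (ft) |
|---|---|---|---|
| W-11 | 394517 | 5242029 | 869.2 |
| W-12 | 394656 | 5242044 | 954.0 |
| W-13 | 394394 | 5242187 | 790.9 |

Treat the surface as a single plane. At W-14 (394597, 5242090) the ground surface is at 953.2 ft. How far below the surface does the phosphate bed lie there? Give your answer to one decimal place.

36.2 ft

Let the plane be z = a·x + b·y + c.
W-12−W-11: 139a + 15b = 84.8;  W-13−W-11: −123a + 158b = −78.3.
Solving gives a = 0.612126685, b = −0.019040618.
Then c = 869.2 − a·394517 − b·5242029 = −140813.71.
At (394597, 5242090): z_contact = 241543.35 − 99812.63 − 140813.71 = 917.01 ft.
Depth below ground = 953.2 − 917.01 = 36.2 ft.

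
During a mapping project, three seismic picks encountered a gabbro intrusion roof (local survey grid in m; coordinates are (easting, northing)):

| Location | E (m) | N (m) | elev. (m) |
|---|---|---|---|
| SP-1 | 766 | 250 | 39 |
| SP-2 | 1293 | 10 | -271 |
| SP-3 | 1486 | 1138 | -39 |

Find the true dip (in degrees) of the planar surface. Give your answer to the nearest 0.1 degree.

28.4°

Let the plane be z = a·E + b·N + c.
SP-2−SP-1: 527a − 240b = −310;  SP-3−SP-1: 720a + 888b = −78.
Solving gives a = −0.45882, b = 0.28418.
Gradient magnitude |∇z| = √(a² + b²) = √(0.21051 + 0.08076) = 0.53970.
True dip = arctan(0.53970) = 28.4°, dipping toward ESE (azimuth ≈ 122°).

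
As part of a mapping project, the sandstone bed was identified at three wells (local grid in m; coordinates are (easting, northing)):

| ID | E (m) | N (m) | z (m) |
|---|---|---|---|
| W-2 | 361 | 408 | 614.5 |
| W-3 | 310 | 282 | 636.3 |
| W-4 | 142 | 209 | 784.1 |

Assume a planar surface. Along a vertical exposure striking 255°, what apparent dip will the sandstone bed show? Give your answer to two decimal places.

41.53°

Let the plane be z = a·E + b·N + c.
W-3−W-2: −51a − 126b = 21.8;  W-4−W-2: −219a − 199b = 169.6.
Solving gives a = −0.97629, b = 0.22215.
Unit vector along 255° is (sin 255°, cos 255°) = (-0.9659, -0.2588).
Slope in that direction = a·(-0.9659) + b·(-0.2588) = 0.88553.
Apparent dip = arctan|0.88553| = 41.53° (true dip is 45.0°, so apparent ≤ true as expected).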